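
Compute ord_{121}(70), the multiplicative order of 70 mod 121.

55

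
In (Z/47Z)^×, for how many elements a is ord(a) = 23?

φ(47) = 47 − 1 = 46 = 2 · 23.
In a cyclic group of order 46, there are φ(d) elements of order d for each divisor d of 46, and zero for non-divisors.
23 | 46, and φ(23) = 23 − 1 = 22.

22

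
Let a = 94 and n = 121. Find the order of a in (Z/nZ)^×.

By Lagrange's theorem, ord_121(94) divides φ(121) = φ(11^2) = 11·(11−1) = 110 = 2 · 5 · 11.
Divisors of 110: 1, 2, 5, 10, 11, 22, 55, 110.
Check 94^d mod 121 for each divisor in increasing order:
94^1 ≡ 94
94^2 ≡ 3
94^5 ≡ 120
94^10 ≡ 1
Hence ord(94) = 10.

10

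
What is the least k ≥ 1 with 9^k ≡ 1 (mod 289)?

The order of 9 must divide φ(289) = φ(17^2) = 17·(17−1) = 272 = 2^4 · 17.
Divisors of 272: 1, 2, 4, 8, 16, 17, 34, 68, 136, 272.
Check 9^d mod 289 for each divisor in increasing order:
9^1 ≡ 9
9^2 ≡ 81
9^4 ≡ 203
9^8 ≡ 171
9^16 ≡ 52
9^17 ≡ 179
9^34 ≡ 251
9^68 ≡ 288
9^136 ≡ 1
Hence ord(9) = 136.

136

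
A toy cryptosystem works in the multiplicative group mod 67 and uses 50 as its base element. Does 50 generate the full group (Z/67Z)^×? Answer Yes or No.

Yes

φ(67) = 67 − 1 = 66 = 2 · 3 · 11.
Test 50^(66/q) mod 67 for each prime factor q of 66:
50^33 ≡ 66 (mod 67)  [q = 2: ≢ 1 ✓]
50^22 ≡ 37 (mod 67)  [q = 3: ≢ 1 ✓]
50^6 ≡ 15 (mod 67)  [q = 11: ≢ 1 ✓]
Every test exponent gives a nontrivial residue, hence 50 generates the full group.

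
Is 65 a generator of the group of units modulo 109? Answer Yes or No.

Yes

φ(109) = 109 − 1 = 108 = 2^2 · 3^3.
65 is a primitive root mod 109 iff 65^(φ(109)/q) ≢ 1 for every prime q | φ(109), i.e. q ∈ {2, 3}.
65^54 ≡ 108 (mod 109)  [q = 2: ≢ 1 ✓]
65^36 ≡ 45 (mod 109)  [q = 3: ≢ 1 ✓]
All checks pass, so 65 has order 108 and is a primitive root modulo 109.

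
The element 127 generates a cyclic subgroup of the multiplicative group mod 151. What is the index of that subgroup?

The order of 127 must divide φ(151) = 151 − 1 = 150 = 2 · 3 · 5^2.
Divisors of 150: 1, 2, 3, 5, 6, 10, 15, 25, 30, 50, 75, 150.
Compute 127^d (mod 151) for the divisors d until we hit 1:
127^1 ≡ 127 (mod 151)
127^2 ≡ 123 (mod 151)
127^3 ≡ 68 (mod 151)
127^5 ≡ 59 (mod 151)
127^6 ≡ 94 (mod 151)
127^10 ≡ 8 (mod 151)
127^15 ≡ 19 (mod 151)
127^25 ≡ 1 (mod 151) ✓
So ord_151(127) = 25, hence |⟨127⟩| = 25.
Index = |(Z/151Z)^×| / |⟨127⟩| = 150 / 25 = 6.

6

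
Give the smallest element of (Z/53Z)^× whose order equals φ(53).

2

φ(53) = 53 − 1 = 52 = 2^2 · 13.
g is a primitive root iff g^(52/q) ≢ 1 (mod 53) for each prime q ∈ {2, 13}.
g = 2: 2^26 ≡ 52; 2^4 ≡ 16 — none is 1, so 2 is a primitive root.
Hence the least primitive root of 53 is 2.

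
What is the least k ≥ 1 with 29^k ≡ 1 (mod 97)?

96

Since 29 ∈ (Z/97Z)^×, its order divides φ(97) = 97 − 1 = 96 = 2^5 · 3.
Divisors of 96: 1, 2, 3, 4, 6, 8, 12, 16, 24, 32, 48, 96.
Evaluate successive powers at the divisors of 96:
29^1 ≡ 29 (mod 97)
29^2 ≡ 65 (mod 97)
29^3 ≡ 42 (mod 97)
29^4 ≡ 54 (mod 97)
29^6 ≡ 18 (mod 97)
29^8 ≡ 6 (mod 97)
29^12 ≡ 33 (mod 97)
29^16 ≡ 36 (mod 97)
29^24 ≡ 22 (mod 97)
29^32 ≡ 35 (mod 97)
29^48 ≡ 96 (mod 97)
29^96 ≡ 1 (mod 97) ✓
Therefore the multiplicative order of 29 modulo 97 is 96.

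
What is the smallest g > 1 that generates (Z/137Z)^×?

φ(137) = 137 − 1 = 136 = 2^3 · 17.
Test candidates g = 2, 3, … against the prime factors q ∈ {2, 17} of φ(137): g is a generator iff g^(136/q) ≢ 1 for every such q.
g = 2: 2^68 ≡ 1 — hits 1, so not a primitive root.
g = 3: 3^68 ≡ 136; 3^8 ≡ 122 — none is 1, so 3 is a primitive root.
Hence the least primitive root of 137 is 3.

3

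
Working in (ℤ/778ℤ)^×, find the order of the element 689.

388

ord(689) | φ(778) = φ(2)·φ(389) = 1·388 = 388 = 2^2 · 97.
Divisors of 388: 1, 2, 4, 97, 194, 388.
Test each divisor d:
689^1 ≡ 689 (mod 778)
689^2 ≡ 141 (mod 778)
689^4 ≡ 431 (mod 778)
689^97 ≡ 115 (mod 778)
689^194 ≡ 777 (mod 778)
689^388 ≡ 1 (mod 778) ✓
Therefore the multiplicative order of 689 modulo 778 is 388.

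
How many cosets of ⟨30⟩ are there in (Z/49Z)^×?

Since 30 ∈ (Z/49Z)^×, its order divides φ(49) = φ(7^2) = 7·(7−1) = 42 = 2 · 3 · 7.
Divisors of 42: 1, 2, 3, 6, 7, 14, 21, 42.
Check 30^d mod 49 for each divisor in increasing order:
30^1 ≡ 30
30^2 ≡ 18
30^3 ≡ 1
The order of 30 is 3, so the subgroup it generates has 3 elements.
[(Z/49Z)^× : ⟨30⟩] = 42/3 = 14.

14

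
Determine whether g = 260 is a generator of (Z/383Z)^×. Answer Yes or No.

No

φ(383) = 383 − 1 = 382 = 2 · 191.
260 is a primitive root mod 383 iff 260^(φ(383)/q) ≢ 1 for every prime q | φ(383), i.e. q ∈ {2, 191}.
260^191 ≡ 1 (mod 383)  [q = 2: ≡ 1 ✗]
260^2 ≡ 192 (mod 383)  [q = 191: ≢ 1 ✓]
Since 260^191 ≡ 1, the order of 260 divides 191 < 382, so 260 is not a primitive root.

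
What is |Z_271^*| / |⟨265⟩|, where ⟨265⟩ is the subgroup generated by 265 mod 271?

2

Since 265 ∈ (Z/271Z)^×, its order divides φ(271) = 271 − 1 = 270 = 2 · 3^3 · 5.
Divisors of 270: 1, 2, 3, 5, 6, 9, 10, 15, 18, 27, 30, 45, 54, 90, 135, 270.
Check 265^d mod 271 for each divisor in increasing order:
265^1 ≡ 265 (mod 271)
265^2 ≡ 36 (mod 271)
265^3 ≡ 55 (mod 271)
265^5 ≡ 83 (mod 271)
265^6 ≡ 44 (mod 271)
265^9 ≡ 252 (mod 271)
265^10 ≡ 114 (mod 271)
265^15 ≡ 248 (mod 271)
265^18 ≡ 90 (mod 271)
265^27 ≡ 187 (mod 271)
265^30 ≡ 258 (mod 271)
265^45 ≡ 28 (mod 271)
265^54 ≡ 10 (mod 271)
265^90 ≡ 242 (mod 271)
265^135 ≡ 1 (mod 271) ✓
So ord_271(265) = 135, hence |⟨265⟩| = 135.
[(Z/271Z)^× : ⟨265⟩] = 270/135 = 2.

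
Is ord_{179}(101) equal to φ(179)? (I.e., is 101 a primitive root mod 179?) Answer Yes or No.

No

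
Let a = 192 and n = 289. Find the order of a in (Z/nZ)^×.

Since 192 ∈ (Z/289Z)^×, its order divides φ(289) = φ(17^2) = 17·(17−1) = 272 = 2^4 · 17.
Divisors of 272: 1, 2, 4, 8, 16, 17, 34, 68, 136, 272.
Evaluate successive powers at the divisors of 272:
192^1 ≡ 192 (mod 289)
192^2 ≡ 161 (mod 289)
192^4 ≡ 200 (mod 289)
192^8 ≡ 118 (mod 289)
192^16 ≡ 52 (mod 289)
192^17 ≡ 158 (mod 289)
192^34 ≡ 110 (mod 289)
192^68 ≡ 251 (mod 289)
192^136 ≡ 288 (mod 289)
192^272 ≡ 1 (mod 289) ✓
The smallest such exponent is 272, so the order of 192 is 272.

272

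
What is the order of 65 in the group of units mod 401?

ord(65) | φ(401) = 401 − 1 = 400 = 2^4 · 5^2.
Divisors of 400: 1, 2, 4, 5, 8, 10, 16, 20, 25, 40, 50, 80, 100, 200, 400.
Evaluate successive powers at the divisors of 400:
65^1 ≡ 65
65^2 ≡ 215
65^4 ≡ 110
65^5 ≡ 333
65^8 ≡ 70
65^10 ≡ 213
65^16 ≡ 88
65^20 ≡ 56
65^25 ≡ 202
65^40 ≡ 329
65^50 ≡ 303
65^80 ≡ 372
65^100 ≡ 381
65^200 ≡ 400
65^400 ≡ 1
So ord_401(65) = 400.

400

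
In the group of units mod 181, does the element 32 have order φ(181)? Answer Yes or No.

No

φ(181) = 181 − 1 = 180 = 2^2 · 3^2 · 5.
Test 32^(180/q) mod 181 for each prime factor q of 180:
32^90 ≡ 180 (mod 181)  [q = 2: ≢ 1 ✓]
32^60 ≡ 132 (mod 181)  [q = 3: ≢ 1 ✓]
32^36 ≡ 1 (mod 181)  [q = 5: ≡ 1 ✗]
The check at q = 5 fails, so 32 generates a proper subgroup.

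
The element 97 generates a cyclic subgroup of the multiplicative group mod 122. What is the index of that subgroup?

ord(97) | φ(122) = φ(2)·φ(61) = 1·60 = 60 = 2^2 · 3 · 5.
Divisors of 60: 1, 2, 3, 4, 5, 6, 10, 12, 15, 20, 30, 60.
Check 97^d mod 122 for each divisor in increasing order:
97^1 ≡ 97 (mod 122)
97^2 ≡ 15 (mod 122)
97^3 ≡ 113 (mod 122)
97^4 ≡ 103 (mod 122)
97^5 ≡ 109 (mod 122)
97^6 ≡ 81 (mod 122)
97^10 ≡ 47 (mod 122)
97^12 ≡ 95 (mod 122)
97^15 ≡ 121 (mod 122)
97^20 ≡ 13 (mod 122)
97^30 ≡ 1 (mod 122) ✓
Thus |⟨97⟩| = ord(97) = 30.
[(Z/122Z)^× : ⟨97⟩] = 60/30 = 2.

2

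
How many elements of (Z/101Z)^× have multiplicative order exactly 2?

φ(101) = 101 − 1 = 100 = 2^2 · 5^2.
In a cyclic group of order 100, there are φ(d) elements of order d for each divisor d of 100, and zero for non-divisors.
2 | 100, and φ(2) = 2 − 1 = 1.

1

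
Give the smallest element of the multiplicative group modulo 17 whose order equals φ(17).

φ(17) = 17 − 1 = 16 = 2^4.
g is a primitive root iff g^(16/q) ≢ 1 (mod 17) for each prime q ∈ {2}.
g = 2: 2^8 ≡ 1 — hits 1, so not a primitive root.
g = 3: 3^8 ≡ 16 — none is 1, so 3 is a primitive root.
So 3 is the smallest generator of (Z/17Z)^×.

3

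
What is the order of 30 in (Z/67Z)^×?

6

By Lagrange's theorem, ord_67(30) divides φ(67) = 67 − 1 = 66 = 2 · 3 · 11.
Divisors of 66: 1, 2, 3, 6, 11, 22, 33, 66.
Check 30^d mod 67 for each divisor in increasing order:
30^1 ≡ 30 (mod 67)
30^2 ≡ 29 (mod 67)
30^3 ≡ 66 (mod 67)
30^6 ≡ 1 (mod 67) ✓
Therefore the multiplicative order of 30 modulo 67 is 6.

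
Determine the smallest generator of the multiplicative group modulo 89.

φ(89) = 89 − 1 = 88 = 2^3 · 11.
g is a primitive root iff g^(88/q) ≢ 1 (mod 89) for each prime q ∈ {2, 11}.
g = 2: 2^44 ≡ 1 — hits 1, so not a primitive root.
g = 3: 3^44 ≡ 88; 3^8 ≡ 64 — none is 1, so 3 is a primitive root.
The smallest primitive root modulo 89 is 3.

3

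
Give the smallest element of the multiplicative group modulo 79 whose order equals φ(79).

φ(79) = 79 − 1 = 78 = 2 · 3 · 13.
Test candidates g = 2, 3, … against the prime factors q ∈ {2, 3, 13} of φ(79): g is a generator iff g^(78/q) ≢ 1 for every such q.
g = 2: 2^39 ≡ 1 — hits 1, so not a primitive root.
g = 3: 3^39 ≡ 78; 3^26 ≡ 23; 3^6 ≡ 18 — none is 1, so 3 is a primitive root.
So 3 is the smallest generator of (Z/79Z)^×.

3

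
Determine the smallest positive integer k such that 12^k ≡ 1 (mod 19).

6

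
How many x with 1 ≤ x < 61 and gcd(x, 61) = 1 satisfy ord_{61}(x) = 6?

2

φ(61) = 61 − 1 = 60 = 2^2 · 3 · 5.
Since (Z/61Z)^× is cyclic of order 60, the number of elements of order d is φ(d) when d | 60 and 0 otherwise.
6 = 2 · 3 divides 60, and φ(6) = 2.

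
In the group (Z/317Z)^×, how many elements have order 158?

φ(317) = 317 − 1 = 316 = 2^2 · 79.
(Z/317Z)^× is cyclic (|G| = 316); a cyclic group of order m has exactly φ(d) elements of each order d | m, and none otherwise.
158 = 2 · 79 divides 316, and φ(158) = 78.

78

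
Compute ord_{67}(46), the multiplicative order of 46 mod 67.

66

The order of 46 must divide φ(67) = 67 − 1 = 66 = 2 · 3 · 11.
Divisors of 66: 1, 2, 3, 6, 11, 22, 33, 66.
Evaluate successive powers at the divisors of 66:
46^1 ≡ 46
46^2 ≡ 39
46^3 ≡ 52
46^6 ≡ 24
46^11 ≡ 30
46^22 ≡ 29
46^33 ≡ 66
46^66 ≡ 1
The smallest such exponent is 66, so the order of 46 is 66.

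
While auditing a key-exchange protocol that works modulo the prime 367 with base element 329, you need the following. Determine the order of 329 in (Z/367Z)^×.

ord(329) | φ(367) = 367 − 1 = 366 = 2 · 3 · 61.
Divisors of 366: 1, 2, 3, 6, 61, 122, 183, 366.
Evaluate successive powers at the divisors of 366:
329^1 ≡ 329 (mod 367)
329^2 ≡ 343 (mod 367)
329^3 ≡ 178 (mod 367)
329^6 ≡ 122 (mod 367)
329^61 ≡ 1 (mod 367) ✓
Hence ord(329) = 61.

61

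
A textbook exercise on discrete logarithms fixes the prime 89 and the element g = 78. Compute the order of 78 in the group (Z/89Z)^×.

The order of 78 must divide φ(89) = 89 − 1 = 88 = 2^3 · 11.
Divisors of 88: 1, 2, 4, 8, 11, 22, 44, 88.
Evaluate successive powers at the divisors of 88:
78^1 ≡ 78
78^2 ≡ 32
78^4 ≡ 45
78^8 ≡ 67
78^11 ≡ 1
Hence ord(78) = 11.

11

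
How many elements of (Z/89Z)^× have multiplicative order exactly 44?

20

φ(89) = 89 − 1 = 88 = 2^3 · 11.
In a cyclic group of order 88, there are φ(d) elements of order d for each divisor d of 88, and zero for non-divisors.
44 = 2^2 · 11 divides 88, and φ(44) = 20.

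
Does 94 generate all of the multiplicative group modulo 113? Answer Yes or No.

φ(113) = 113 − 1 = 112 = 2^4 · 7.
An element g generates (Z/113Z)^× iff g^(112/q) ≢ 1 (mod 113) for each prime q ∈ {2, 7}.
94^56 ≡ 112 (mod 113)  [q = 2: ≢ 1 ✓]
94^16 ≡ 49 (mod 113)  [q = 7: ≢ 1 ✓]
Every test exponent gives a nontrivial residue, hence 94 generates the full group.

Yes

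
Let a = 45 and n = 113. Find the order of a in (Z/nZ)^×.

112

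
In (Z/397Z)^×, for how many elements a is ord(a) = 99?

60

φ(397) = 397 − 1 = 396 = 2^2 · 3^2 · 11.
(Z/397Z)^× is cyclic (|G| = 396); a cyclic group of order m has exactly φ(d) elements of each order d | m, and none otherwise.
99 = 3^2 · 11 divides 396, and φ(99) = 60.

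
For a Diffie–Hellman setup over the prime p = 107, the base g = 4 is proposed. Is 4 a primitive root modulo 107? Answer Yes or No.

No

φ(107) = 107 − 1 = 106 = 2 · 53.
Test 4^(106/q) mod 107 for each prime factor q of 106:
4^53 ≡ 1 (mod 107)  [q = 2: ≡ 1 ✗]
4^2 ≡ 16 (mod 107)  [q = 53: ≢ 1 ✓]
4^53 ≡ 1 shows ord(4) | 53, strictly less than φ(107); not a primitive root.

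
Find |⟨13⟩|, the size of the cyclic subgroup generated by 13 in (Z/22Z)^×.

10

ord(13) | φ(22) = φ(2)·φ(11) = 1·10 = 10 = 2 · 5.
Divisors of 10: 1, 2, 5, 10.
Evaluate successive powers at the divisors of 10:
13^1 ≡ 13
13^2 ≡ 15
13^5 ≡ 21
13^10 ≡ 1
Therefore the multiplicative order of 13 modulo 22 is 10.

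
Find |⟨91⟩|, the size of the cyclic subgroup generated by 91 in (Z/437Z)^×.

The order of 91 must divide φ(437) = φ(19·23) = (19−1)·(23−1) = 18·22 = 396 = 2^2 · 3^2 · 11.
Divisors of 396: 1, 2, 3, 4, 6, 9, 11, 12, 18, 22, 33, 36, 44, 66, 99, 132, 198, 396.
Evaluate successive powers at the divisors of 396:
91^1 ≡ 91 (mod 437)
91^2 ≡ 415 (mod 437)
91^3 ≡ 183 (mod 437)
91^4 ≡ 47 (mod 437)
91^6 ≡ 277 (mod 437)
91^9 ≡ 436 (mod 437)
91^11 ≡ 22 (mod 437)
91^12 ≡ 254 (mod 437)
91^18 ≡ 1 (mod 437) ✓
Therefore the multiplicative order of 91 modulo 437 is 18.

18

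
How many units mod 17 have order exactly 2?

φ(17) = 17 − 1 = 16 = 2^4.
Since (Z/17Z)^× is cyclic of order 16, the number of elements of order d is φ(d) when d | 16 and 0 otherwise.
2 | 16, and φ(2) = 2 − 1 = 1.

1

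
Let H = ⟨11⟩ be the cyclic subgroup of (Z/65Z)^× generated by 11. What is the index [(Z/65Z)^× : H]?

4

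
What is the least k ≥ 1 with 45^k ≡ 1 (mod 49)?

42

ord(45) | φ(49) = φ(7^2) = 7·(7−1) = 42 = 2 · 3 · 7.
Divisors of 42: 1, 2, 3, 6, 7, 14, 21, 42.
Evaluate successive powers at the divisors of 42:
45^1 ≡ 45 (mod 49)
45^2 ≡ 16 (mod 49)
45^3 ≡ 34 (mod 49)
45^6 ≡ 29 (mod 49)
45^7 ≡ 31 (mod 49)
45^14 ≡ 30 (mod 49)
45^21 ≡ 48 (mod 49)
45^42 ≡ 1 (mod 49) ✓
Hence ord(45) = 42.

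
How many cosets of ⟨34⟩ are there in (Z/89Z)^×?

22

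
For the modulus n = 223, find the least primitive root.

3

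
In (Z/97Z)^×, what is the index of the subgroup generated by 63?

3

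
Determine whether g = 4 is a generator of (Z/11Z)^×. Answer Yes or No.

φ(11) = 11 − 1 = 10 = 2 · 5.
It suffices to check that the order of 4 is not a proper divisor of 10: compute 4^(10/q) for q ∈ {2, 5}.
4^5 ≡ 1 (mod 11)  [q = 2: ≡ 1 ✗]
4^2 ≡ 5 (mod 11)  [q = 5: ≢ 1 ✓]
Since 4^5 ≡ 1, the order of 4 divides 5 < 10, so 4 is not a primitive root.

No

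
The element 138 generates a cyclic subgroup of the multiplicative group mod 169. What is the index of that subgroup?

3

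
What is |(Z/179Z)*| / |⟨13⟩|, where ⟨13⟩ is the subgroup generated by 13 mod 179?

2

Since 13 ∈ (Z/179Z)^×, its order divides φ(179) = 179 − 1 = 178 = 2 · 89.
Divisors of 178: 1, 2, 89, 178.
Check 13^d mod 179 for each divisor in increasing order:
13^1 ≡ 13 (mod 179)
13^2 ≡ 169 (mod 179)
13^89 ≡ 1 (mod 179) ✓
Thus |⟨13⟩| = ord(13) = 89.
The index is φ(179) / ord(13) = 178 / 89 = 2.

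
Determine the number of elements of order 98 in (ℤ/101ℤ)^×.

φ(101) = 101 − 1 = 100 = 2^2 · 5^2.
Since (Z/101Z)^× is cyclic of order 100, the number of elements of order d is φ(d) when d | 100 and 0 otherwise.
Here 100 is not a multiple of 98, so there are no elements of order 98.

0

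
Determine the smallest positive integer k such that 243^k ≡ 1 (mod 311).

31

The order of 243 must divide φ(311) = 311 − 1 = 310 = 2 · 5 · 31.
Divisors of 310: 1, 2, 5, 10, 31, 62, 155, 310.
Compute 243^d (mod 311) for the divisors d until we hit 1:
243^1 ≡ 243
243^2 ≡ 270
243^5 ≡ 140
243^10 ≡ 7
243^31 ≡ 1
So ord_311(243) = 31.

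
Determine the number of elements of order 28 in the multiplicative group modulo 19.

φ(19) = 19 − 1 = 18 = 2 · 3^2.
Since (Z/19Z)^× is cyclic of order 18, the number of elements of order d is φ(d) when d | 18 and 0 otherwise.
Since 28 ∤ 18, the count is 0.

0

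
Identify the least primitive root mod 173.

2

φ(173) = 173 − 1 = 172 = 2^2 · 43.
Test candidates g = 2, 3, … against the prime factors q ∈ {2, 43} of φ(173): g is a generator iff g^(172/q) ≢ 1 for every such q.
g = 2: 2^86 ≡ 172; 2^4 ≡ 16 — none is 1, so 2 is a primitive root.
So 2 is the smallest generator of (Z/173Z)^×.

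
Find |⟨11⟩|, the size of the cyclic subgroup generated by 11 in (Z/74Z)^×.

6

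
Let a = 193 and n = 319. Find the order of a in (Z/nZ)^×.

140

Since 193 ∈ (Z/319Z)^×, its order divides φ(319) = φ(11·29) = (11−1)·(29−1) = 10·28 = 280 = 2^3 · 5 · 7.
Divisors of 280: 1, 2, 4, 5, 7, 8, 10, 14, 20, 28, 35, 40, 56, 70, 140, 280.
Test each divisor d:
193^1 ≡ 193 (mod 319)
193^2 ≡ 245 (mod 319)
193^4 ≡ 53 (mod 319)
193^5 ≡ 21 (mod 319)
193^7 ≡ 41 (mod 319)
193^8 ≡ 257 (mod 319)
193^10 ≡ 122 (mod 319)
193^14 ≡ 86 (mod 319)
193^20 ≡ 210 (mod 319)
193^28 ≡ 59 (mod 319)
193^35 ≡ 186 (mod 319)
193^40 ≡ 78 (mod 319)
193^56 ≡ 291 (mod 319)
193^70 ≡ 144 (mod 319)
193^140 ≡ 1 (mod 319) ✓
Therefore the multiplicative order of 193 modulo 319 is 140.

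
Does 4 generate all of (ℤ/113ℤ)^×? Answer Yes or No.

No

φ(113) = 113 − 1 = 112 = 2^4 · 7.
An element g generates (Z/113Z)^× iff g^(112/q) ≢ 1 (mod 113) for each prime q ∈ {2, 7}.
4^56 ≡ 1 (mod 113)  [q = 2: ≡ 1 ✗]
4^16 ≡ 16 (mod 113)  [q = 7: ≢ 1 ✓]
4^56 ≡ 1 shows ord(4) | 56, strictly less than φ(113); not a primitive root.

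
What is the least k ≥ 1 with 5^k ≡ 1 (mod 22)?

5

Since 5 ∈ (Z/22Z)^×, its order divides φ(22) = φ(2)·φ(11) = 1·10 = 10 = 2 · 5.
Divisors of 10: 1, 2, 5, 10.
Check 5^d mod 22 for each divisor in increasing order:
5^1 ≡ 5 (mod 22)
5^2 ≡ 3 (mod 22)
5^5 ≡ 1 (mod 22) ✓
Therefore the multiplicative order of 5 modulo 22 is 5.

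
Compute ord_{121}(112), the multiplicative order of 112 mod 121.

10

Since 112 ∈ (Z/121Z)^×, its order divides φ(121) = φ(11^2) = 11·(11−1) = 110 = 2 · 5 · 11.
Divisors of 110: 1, 2, 5, 10, 11, 22, 55, 110.
Compute 112^d (mod 121) for the divisors d until we hit 1:
112^1 ≡ 112 (mod 121)
112^2 ≡ 81 (mod 121)
112^5 ≡ 120 (mod 121)
112^10 ≡ 1 (mod 121) ✓
Hence ord(112) = 10.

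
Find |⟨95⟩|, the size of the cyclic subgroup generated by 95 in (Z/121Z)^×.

110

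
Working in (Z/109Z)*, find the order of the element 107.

36

ord(107) | φ(109) = 109 − 1 = 108 = 2^2 · 3^3.
Divisors of 108: 1, 2, 3, 4, 6, 9, 12, 18, 27, 36, 54, 108.
Compute 107^d (mod 109) for the divisors d until we hit 1:
107^1 ≡ 107
107^2 ≡ 4
107^3 ≡ 101
107^4 ≡ 16
107^6 ≡ 64
107^9 ≡ 33
107^12 ≡ 63
107^18 ≡ 108
107^27 ≡ 76
107^36 ≡ 1
Therefore the multiplicative order of 107 modulo 109 is 36.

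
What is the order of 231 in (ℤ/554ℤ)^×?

276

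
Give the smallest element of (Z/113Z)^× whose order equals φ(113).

3

φ(113) = 113 − 1 = 112 = 2^4 · 7.
g is a primitive root iff g^(112/q) ≢ 1 (mod 113) for each prime q ∈ {2, 7}.
g = 2: 2^56 ≡ 1 — hits 1, so not a primitive root.
g = 3: 3^56 ≡ 112; 3^16 ≡ 49 — none is 1, so 3 is a primitive root.
Hence the least primitive root of 113 is 3.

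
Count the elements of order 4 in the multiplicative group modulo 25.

2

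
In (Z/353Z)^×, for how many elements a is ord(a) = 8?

4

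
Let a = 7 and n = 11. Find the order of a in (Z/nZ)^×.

10

ord(7) | φ(11) = 11 − 1 = 10 = 2 · 5.
Divisors of 10: 1, 2, 5, 10.
Evaluate successive powers at the divisors of 10:
7^1 ≡ 7 (mod 11)
7^2 ≡ 5 (mod 11)
7^5 ≡ 10 (mod 11)
7^10 ≡ 1 (mod 11) ✓
So ord_11(7) = 10.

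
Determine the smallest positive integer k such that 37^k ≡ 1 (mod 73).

ord(37) | φ(73) = 73 − 1 = 72 = 2^3 · 3^2.
Divisors of 72: 1, 2, 3, 4, 6, 8, 9, 12, 18, 24, 36, 72.
Evaluate successive powers at the divisors of 72:
37^1 ≡ 37 (mod 73)
37^2 ≡ 55 (mod 73)
37^3 ≡ 64 (mod 73)
37^4 ≡ 32 (mod 73)
37^6 ≡ 8 (mod 73)
37^8 ≡ 2 (mod 73)
37^9 ≡ 1 (mod 73) ✓
Hence ord(37) = 9.

9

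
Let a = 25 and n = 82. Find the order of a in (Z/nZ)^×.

10

By Lagrange's theorem, ord_82(25) divides φ(82) = φ(2)·φ(41) = 1·40 = 40 = 2^3 · 5.
Divisors of 40: 1, 2, 4, 5, 8, 10, 20, 40.
Compute 25^d (mod 82) for the divisors d until we hit 1:
25^1 ≡ 25 (mod 82)
25^2 ≡ 51 (mod 82)
25^4 ≡ 59 (mod 82)
25^5 ≡ 81 (mod 82)
25^8 ≡ 37 (mod 82)
25^10 ≡ 1 (mod 82) ✓
So ord_82(25) = 10.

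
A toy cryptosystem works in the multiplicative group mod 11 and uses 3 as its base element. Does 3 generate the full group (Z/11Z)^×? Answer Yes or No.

φ(11) = 11 − 1 = 10 = 2 · 5.
It suffices to check that the order of 3 is not a proper divisor of 10: compute 3^(10/q) for q ∈ {2, 5}.
3^5 ≡ 1 (mod 11)  [q = 2: ≡ 1 ✗]
3^2 ≡ 9 (mod 11)  [q = 5: ≢ 1 ✓]
The check at q = 2 fails, so 3 generates a proper subgroup.

No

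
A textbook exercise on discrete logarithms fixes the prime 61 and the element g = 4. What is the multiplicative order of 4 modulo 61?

ord(4) | φ(61) = 61 − 1 = 60 = 2^2 · 3 · 5.
Divisors of 60: 1, 2, 3, 4, 5, 6, 10, 12, 15, 20, 30, 60.
Compute 4^d (mod 61) for the divisors d until we hit 1:
4^1 ≡ 4
4^2 ≡ 16
4^3 ≡ 3
4^4 ≡ 12
4^5 ≡ 48
4^6 ≡ 9
4^10 ≡ 47
4^12 ≡ 20
4^15 ≡ 60
4^20 ≡ 13
4^30 ≡ 1
Therefore the multiplicative order of 4 modulo 61 is 30.

30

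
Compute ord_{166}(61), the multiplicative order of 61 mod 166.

41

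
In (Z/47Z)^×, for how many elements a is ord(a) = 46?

22

φ(47) = 47 − 1 = 46 = 2 · 23.
In a cyclic group of order 46, there are φ(d) elements of order d for each divisor d of 46, and zero for non-divisors.
46 = 2 · 23 divides 46, and φ(46) = 22.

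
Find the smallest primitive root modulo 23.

5

φ(23) = 23 − 1 = 22 = 2 · 11.
Test candidates g = 2, 3, … against the prime factors q ∈ {2, 11} of φ(23): g is a generator iff g^(22/q) ≢ 1 for every such q.
g = 2: 2^11 ≡ 1 — hits 1, so not a primitive root.
g = 3: 3^11 ≡ 1 — hits 1, so not a primitive root.
g = 4: 4^11 ≡ 1 — hits 1, so not a primitive root.
g = 5: 5^11 ≡ 22; 5^2 ≡ 2 — none is 1, so 5 is a primitive root.
So 5 is the smallest generator of (Z/23Z)^×.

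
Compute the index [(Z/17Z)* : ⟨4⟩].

4

The order of 4 must divide φ(17) = 17 − 1 = 16 = 2^4.
Divisors of 16: 1, 2, 4, 8, 16.
Check 4^d mod 17 for each divisor in increasing order:
4^1 ≡ 4
4^2 ≡ 16
4^4 ≡ 1
So ord_17(4) = 4, hence |⟨4⟩| = 4.
[(Z/17Z)^× : ⟨4⟩] = 16/4 = 4.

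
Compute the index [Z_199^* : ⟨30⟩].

1

The order of 30 must divide φ(199) = 199 − 1 = 198 = 2 · 3^2 · 11.
Divisors of 198: 1, 2, 3, 6, 9, 11, 18, 22, 33, 66, 99, 198.
Test each divisor d:
30^1 ≡ 30 (mod 199)
30^2 ≡ 104 (mod 199)
30^3 ≡ 135 (mod 199)
30^6 ≡ 116 (mod 199)
30^9 ≡ 138 (mod 199)
30^11 ≡ 24 (mod 199)
30^18 ≡ 139 (mod 199)
30^22 ≡ 178 (mod 199)
30^33 ≡ 93 (mod 199)
30^66 ≡ 92 (mod 199)
30^99 ≡ 198 (mod 199)
30^198 ≡ 1 (mod 199) ✓
Thus |⟨30⟩| = ord(30) = 198.
[(Z/199Z)^× : ⟨30⟩] = 198/198 = 1.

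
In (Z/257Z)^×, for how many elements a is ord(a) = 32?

16

φ(257) = 257 − 1 = 256 = 2^8.
(Z/257Z)^× is cyclic (|G| = 256); a cyclic group of order m has exactly φ(d) elements of each order d | m, and none otherwise.
32 = 2^5 divides 256, and φ(32) = 16.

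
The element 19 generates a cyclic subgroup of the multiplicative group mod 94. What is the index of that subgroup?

1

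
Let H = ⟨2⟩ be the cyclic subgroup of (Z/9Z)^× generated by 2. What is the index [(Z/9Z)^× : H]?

1

ord(2) | φ(9) = φ(3^2) = 3·(3−1) = 6 = 2 · 3.
Divisors of 6: 1, 2, 3, 6.
Test each divisor d:
2^1 ≡ 2
2^2 ≡ 4
2^3 ≡ 8
2^6 ≡ 1
The order of 2 is 6, so the subgroup it generates has 6 elements.
[(Z/9Z)^× : ⟨2⟩] = 6/6 = 1.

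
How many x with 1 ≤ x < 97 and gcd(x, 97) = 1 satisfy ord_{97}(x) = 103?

φ(97) = 97 − 1 = 96 = 2^5 · 3.
(Z/97Z)^× is cyclic (|G| = 96); a cyclic group of order m has exactly φ(d) elements of each order d | m, and none otherwise.
Here 96 is not a multiple of 103, so there are no elements of order 103.

0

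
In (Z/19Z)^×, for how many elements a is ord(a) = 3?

2

φ(19) = 19 − 1 = 18 = 2 · 3^2.
(Z/19Z)^× is cyclic (|G| = 18); a cyclic group of order m has exactly φ(d) elements of each order d | m, and none otherwise.
3 | 18, and φ(3) = 3 − 1 = 2.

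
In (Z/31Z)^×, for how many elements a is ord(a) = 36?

0

φ(31) = 31 − 1 = 30 = 2 · 3 · 5.
Since (Z/31Z)^× is cyclic of order 30, the number of elements of order d is φ(d) when d | 30 and 0 otherwise.
36 does not divide 30, so no element of (Z/31Z)^× has order 36.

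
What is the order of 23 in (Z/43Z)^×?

21

By Lagrange's theorem, ord_43(23) divides φ(43) = 43 − 1 = 42 = 2 · 3 · 7.
Divisors of 42: 1, 2, 3, 6, 7, 14, 21, 42.
Test each divisor d:
23^1 ≡ 23
23^2 ≡ 13
23^3 ≡ 41
23^6 ≡ 4
23^7 ≡ 6
23^14 ≡ 36
23^21 ≡ 1
The smallest such exponent is 21, so the order of 23 is 21.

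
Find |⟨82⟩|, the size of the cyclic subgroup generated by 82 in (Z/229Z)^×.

Since 82 ∈ (Z/229Z)^×, its order divides φ(229) = 229 − 1 = 228 = 2^2 · 3 · 19.
Divisors of 228: 1, 2, 3, 4, 6, 12, 19, 38, 57, 76, 114, 228.
Check 82^d mod 229 for each divisor in increasing order:
82^1 ≡ 82 (mod 229)
82^2 ≡ 83 (mod 229)
82^3 ≡ 165 (mod 229)
82^4 ≡ 19 (mod 229)
82^6 ≡ 203 (mod 229)
82^12 ≡ 218 (mod 229)
82^19 ≡ 94 (mod 229)
82^38 ≡ 134 (mod 229)
82^57 ≡ 1 (mod 229) ✓
Therefore the multiplicative order of 82 modulo 229 is 57.

57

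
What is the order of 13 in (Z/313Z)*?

156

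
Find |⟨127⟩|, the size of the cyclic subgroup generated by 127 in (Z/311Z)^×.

155

By Lagrange's theorem, ord_311(127) divides φ(311) = 311 − 1 = 310 = 2 · 5 · 31.
Divisors of 310: 1, 2, 5, 10, 31, 62, 155, 310.
Check 127^d mod 311 for each divisor in increasing order:
127^1 ≡ 127
127^2 ≡ 268
127^5 ≡ 18
127^10 ≡ 13
127^31 ≡ 52
127^62 ≡ 216
127^155 ≡ 1
The smallest such exponent is 155, so the order of 127 is 155.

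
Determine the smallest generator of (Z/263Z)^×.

φ(263) = 263 − 1 = 262 = 2 · 131.
g is a primitive root iff g^(262/q) ≢ 1 (mod 263) for each prime q ∈ {2, 131}.
g = 2: 2^131 ≡ 1 — hits 1, so not a primitive root.
g = 3: 3^131 ≡ 1 — hits 1, so not a primitive root.
g = 4: 4^131 ≡ 1 — hits 1, so not a primitive root.
g = 5: 5^131 ≡ 262; 5^2 ≡ 25 — none is 1, so 5 is a primitive root.
The smallest primitive root modulo 263 is 5.

5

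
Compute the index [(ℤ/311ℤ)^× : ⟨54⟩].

2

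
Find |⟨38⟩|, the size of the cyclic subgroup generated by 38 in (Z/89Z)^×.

88

Since 38 ∈ (Z/89Z)^×, its order divides φ(89) = 89 − 1 = 88 = 2^3 · 11.
Divisors of 88: 1, 2, 4, 8, 11, 22, 44, 88.
Compute 38^d (mod 89) for the divisors d until we hit 1:
38^1 ≡ 38 (mod 89)
38^2 ≡ 20 (mod 89)
38^4 ≡ 44 (mod 89)
38^8 ≡ 67 (mod 89)
38^11 ≡ 12 (mod 89)
38^22 ≡ 55 (mod 89)
38^44 ≡ 88 (mod 89)
38^88 ≡ 1 (mod 89) ✓
So ord_89(38) = 88.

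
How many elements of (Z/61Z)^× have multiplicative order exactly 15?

φ(61) = 61 − 1 = 60 = 2^2 · 3 · 5.
(Z/61Z)^× is cyclic (|G| = 60); a cyclic group of order m has exactly φ(d) elements of each order d | m, and none otherwise.
15 = 3 · 5 divides 60, and φ(15) = 8.

8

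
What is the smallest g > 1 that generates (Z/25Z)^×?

2

φ(25) = φ(5^2) = 5·(5−1) = 20 = 2^2 · 5.
Test candidates g = 2, 3, … against the prime factors q ∈ {2, 5} of φ(25): g is a generator iff g^(20/q) ≢ 1 for every such q.
g = 2: 2^10 ≡ 24; 2^4 ≡ 16 — none is 1, so 2 is a primitive root.
So 2 is the smallest generator of (Z/25Z)^×.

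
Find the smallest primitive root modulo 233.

3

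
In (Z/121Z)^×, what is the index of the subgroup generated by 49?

2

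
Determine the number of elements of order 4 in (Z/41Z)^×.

2

φ(41) = 41 − 1 = 40 = 2^3 · 5.
In a cyclic group of order 40, there are φ(d) elements of order d for each divisor d of 40, and zero for non-divisors.
4 = 2^2 divides 40, and φ(4) = 2.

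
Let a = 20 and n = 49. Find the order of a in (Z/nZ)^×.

14

ord(20) | φ(49) = φ(7^2) = 7·(7−1) = 42 = 2 · 3 · 7.
Divisors of 42: 1, 2, 3, 6, 7, 14, 21, 42.
Compute 20^d (mod 49) for the divisors d until we hit 1:
20^1 ≡ 20
20^2 ≡ 8
20^3 ≡ 13
20^6 ≡ 22
20^7 ≡ 48
20^14 ≡ 1
Hence ord(20) = 14.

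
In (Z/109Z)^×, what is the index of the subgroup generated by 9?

4

Since 9 ∈ (Z/109Z)^×, its order divides φ(109) = 109 − 1 = 108 = 2^2 · 3^3.
Divisors of 108: 1, 2, 3, 4, 6, 9, 12, 18, 27, 36, 54, 108.
Check 9^d mod 109 for each divisor in increasing order:
9^1 ≡ 9
9^2 ≡ 81
9^3 ≡ 75
9^4 ≡ 21
9^6 ≡ 66
9^9 ≡ 45
9^12 ≡ 105
9^18 ≡ 63
9^27 ≡ 1
The order of 9 is 27, so the subgroup it generates has 27 elements.
The index is φ(109) / ord(9) = 108 / 27 = 4.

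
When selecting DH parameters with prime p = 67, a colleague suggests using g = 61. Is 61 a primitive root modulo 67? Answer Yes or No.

Yes

φ(67) = 67 − 1 = 66 = 2 · 3 · 11.
An element g generates (Z/67Z)^× iff g^(66/q) ≢ 1 (mod 67) for each prime q ∈ {2, 3, 11}.
61^33 ≡ 66 (mod 67)  [q = 2: ≢ 1 ✓]
61^22 ≡ 37 (mod 67)  [q = 3: ≢ 1 ✓]
61^6 ≡ 24 (mod 67)  [q = 11: ≢ 1 ✓]
All checks pass, so 61 has order 66 and is a primitive root modulo 67.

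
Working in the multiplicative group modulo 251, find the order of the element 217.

Since 217 ∈ (Z/251Z)^×, its order divides φ(251) = 251 − 1 = 250 = 2 · 5^3.
Divisors of 250: 1, 2, 5, 10, 25, 50, 125, 250.
Check 217^d mod 251 for each divisor in increasing order:
217^1 ≡ 217
217^2 ≡ 152
217^5 ≡ 94
217^10 ≡ 51
217^25 ≡ 20
217^50 ≡ 149
217^125 ≡ 1
The smallest such exponent is 125, so the order of 217 is 125.

125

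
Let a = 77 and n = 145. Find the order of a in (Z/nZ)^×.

28

Since 77 ∈ (Z/145Z)^×, its order divides φ(145) = φ(5·29) = (5−1)·(29−1) = 4·28 = 112 = 2^4 · 7.
Divisors of 112: 1, 2, 4, 7, 8, 14, 16, 28, 56, 112.
Test each divisor d:
77^1 ≡ 77 (mod 145)
77^2 ≡ 129 (mod 145)
77^4 ≡ 111 (mod 145)
77^7 ≡ 128 (mod 145)
77^8 ≡ 141 (mod 145)
77^14 ≡ 144 (mod 145)
77^16 ≡ 16 (mod 145)
77^28 ≡ 1 (mod 145) ✓
Therefore the multiplicative order of 77 modulo 145 is 28.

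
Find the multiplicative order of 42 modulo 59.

58

ord(42) | φ(59) = 59 − 1 = 58 = 2 · 29.
Divisors of 58: 1, 2, 29, 58.
Compute 42^d (mod 59) for the divisors d until we hit 1:
42^1 ≡ 42 (mod 59)
42^2 ≡ 53 (mod 59)
42^29 ≡ 58 (mod 59)
42^58 ≡ 1 (mod 59) ✓
Therefore the multiplicative order of 42 modulo 59 is 58.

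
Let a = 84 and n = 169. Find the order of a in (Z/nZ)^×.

156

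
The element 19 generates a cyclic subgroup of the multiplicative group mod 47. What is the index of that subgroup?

1

By Lagrange's theorem, ord_47(19) divides φ(47) = 47 − 1 = 46 = 2 · 23.
Divisors of 46: 1, 2, 23, 46.
Compute 19^d (mod 47) for the divisors d until we hit 1:
19^1 ≡ 19 (mod 47)
19^2 ≡ 32 (mod 47)
19^23 ≡ 46 (mod 47)
19^46 ≡ 1 (mod 47) ✓
The order of 19 is 46, so the subgroup it generates has 46 elements.
The index is φ(47) / ord(19) = 46 / 46 = 1.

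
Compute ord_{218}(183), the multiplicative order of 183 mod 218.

54

ord(183) | φ(218) = φ(2)·φ(109) = 1·108 = 108 = 2^2 · 3^3.
Divisors of 108: 1, 2, 3, 4, 6, 9, 12, 18, 27, 36, 54, 108.
Check 183^d mod 218 for each divisor in increasing order:
183^1 ≡ 183 (mod 218)
183^2 ≡ 135 (mod 218)
183^3 ≡ 71 (mod 218)
183^4 ≡ 131 (mod 218)
183^6 ≡ 27 (mod 218)
183^9 ≡ 173 (mod 218)
183^12 ≡ 75 (mod 218)
183^18 ≡ 63 (mod 218)
183^27 ≡ 217 (mod 218)
183^36 ≡ 45 (mod 218)
183^54 ≡ 1 (mod 218) ✓
Hence ord(183) = 54.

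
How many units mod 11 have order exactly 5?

φ(11) = 11 − 1 = 10 = 2 · 5.
Since (Z/11Z)^× is cyclic of order 10, the number of elements of order d is φ(d) when d | 10 and 0 otherwise.
5 | 10, and φ(5) = 5 − 1 = 4.

4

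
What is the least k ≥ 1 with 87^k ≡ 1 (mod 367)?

61

Since 87 ∈ (Z/367Z)^×, its order divides φ(367) = 367 − 1 = 366 = 2 · 3 · 61.
Divisors of 366: 1, 2, 3, 6, 61, 122, 183, 366.
Evaluate successive powers at the divisors of 366:
87^1 ≡ 87 (mod 367)
87^2 ≡ 229 (mod 367)
87^3 ≡ 105 (mod 367)
87^6 ≡ 15 (mod 367)
87^61 ≡ 1 (mod 367) ✓
The smallest such exponent is 61, so the order of 87 is 61.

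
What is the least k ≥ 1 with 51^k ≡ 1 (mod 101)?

100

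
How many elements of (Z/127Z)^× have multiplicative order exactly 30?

φ(127) = 127 − 1 = 126 = 2 · 3^2 · 7.
In a cyclic group of order 126, there are φ(d) elements of order d for each divisor d of 126, and zero for non-divisors.
30 does not divide 126, so no element of (Z/127Z)^× has order 30.

0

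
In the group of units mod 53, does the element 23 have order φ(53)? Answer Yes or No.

φ(53) = 53 − 1 = 52 = 2^2 · 13.
An element g generates (Z/53Z)^× iff g^(52/q) ≢ 1 (mod 53) for each prime q ∈ {2, 13}.
23^26 ≡ 52 (mod 53)  [q = 2: ≢ 1 ✓]
23^4 ≡ 1 (mod 53)  [q = 13: ≡ 1 ✗]
The check at q = 13 fails, so 23 generates a proper subgroup.

No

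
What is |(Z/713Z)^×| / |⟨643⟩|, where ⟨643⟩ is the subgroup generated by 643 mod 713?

66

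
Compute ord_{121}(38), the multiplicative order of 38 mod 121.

The order of 38 must divide φ(121) = φ(11^2) = 11·(11−1) = 110 = 2 · 5 · 11.
Divisors of 110: 1, 2, 5, 10, 11, 22, 55, 110.
Compute 38^d (mod 121) for the divisors d until we hit 1:
38^1 ≡ 38 (mod 121)
38^2 ≡ 113 (mod 121)
38^5 ≡ 12 (mod 121)
38^10 ≡ 23 (mod 121)
38^11 ≡ 27 (mod 121)
38^22 ≡ 3 (mod 121)
38^55 ≡ 1 (mod 121) ✓
Hence ord(38) = 55.

55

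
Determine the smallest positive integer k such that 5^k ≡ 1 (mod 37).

36

Since 5 ∈ (Z/37Z)^×, its order divides φ(37) = 37 − 1 = 36 = 2^2 · 3^2.
Divisors of 36: 1, 2, 3, 4, 6, 9, 12, 18, 36.
Test each divisor d:
5^1 ≡ 5 (mod 37)
5^2 ≡ 25 (mod 37)
5^3 ≡ 14 (mod 37)
5^4 ≡ 33 (mod 37)
5^6 ≡ 11 (mod 37)
5^9 ≡ 6 (mod 37)
5^12 ≡ 10 (mod 37)
5^18 ≡ 36 (mod 37)
5^36 ≡ 1 (mod 37) ✓
Hence ord(5) = 36.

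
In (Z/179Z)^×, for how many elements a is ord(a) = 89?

φ(179) = 179 − 1 = 178 = 2 · 89.
In a cyclic group of order 178, there are φ(d) elements of order d for each divisor d of 178, and zero for non-divisors.
89 | 178, and φ(89) = 89 − 1 = 88.

88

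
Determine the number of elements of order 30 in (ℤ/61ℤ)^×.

8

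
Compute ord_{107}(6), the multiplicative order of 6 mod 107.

106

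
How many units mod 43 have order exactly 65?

0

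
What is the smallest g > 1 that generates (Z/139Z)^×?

φ(139) = 139 − 1 = 138 = 2 · 3 · 23.
g is a primitive root iff g^(138/q) ≢ 1 (mod 139) for each prime q ∈ {2, 3, 23}.
g = 2: 2^69 ≡ 138; 2^46 ≡ 96; 2^6 ≡ 64 — none is 1, so 2 is a primitive root.
The smallest primitive root modulo 139 is 2.

2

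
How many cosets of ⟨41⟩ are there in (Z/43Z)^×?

6

Since 41 ∈ (Z/43Z)^×, its order divides φ(43) = 43 − 1 = 42 = 2 · 3 · 7.
Divisors of 42: 1, 2, 3, 6, 7, 14, 21, 42.
Compute 41^d (mod 43) for the divisors d until we hit 1:
41^1 ≡ 41 (mod 43)
41^2 ≡ 4 (mod 43)
41^3 ≡ 35 (mod 43)
41^6 ≡ 21 (mod 43)
41^7 ≡ 1 (mod 43) ✓
So ord_43(41) = 7, hence |⟨41⟩| = 7.
Index = |(Z/43Z)^×| / |⟨41⟩| = 42 / 7 = 6.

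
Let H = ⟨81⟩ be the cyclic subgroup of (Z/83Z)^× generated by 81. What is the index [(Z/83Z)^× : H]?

ord(81) | φ(83) = 83 − 1 = 82 = 2 · 41.
Divisors of 82: 1, 2, 41, 82.
Compute 81^d (mod 83) for the divisors d until we hit 1:
81^1 ≡ 81
81^2 ≡ 4
81^41 ≡ 1
So ord_83(81) = 41, hence |⟨81⟩| = 41.
The index is φ(83) / ord(81) = 82 / 41 = 2.

2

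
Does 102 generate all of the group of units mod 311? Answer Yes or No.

φ(311) = 311 − 1 = 310 = 2 · 5 · 31.
102 is a primitive root mod 311 iff 102^(φ(311)/q) ≢ 1 for every prime q | φ(311), i.e. q ∈ {2, 5, 31}.
102^155 ≡ 310 (mod 311)  [q = 2: ≢ 1 ✓]
102^62 ≡ 52 (mod 311)  [q = 5: ≢ 1 ✓]
102^10 ≡ 260 (mod 311)  [q = 31: ≢ 1 ✓]
Every test exponent gives a nontrivial residue, hence 102 generates the full group.

Yes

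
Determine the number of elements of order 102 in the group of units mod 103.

32

φ(103) = 103 − 1 = 102 = 2 · 3 · 17.
Since (Z/103Z)^× is cyclic of order 102, the number of elements of order d is φ(d) when d | 102 and 0 otherwise.
102 = 2 · 3 · 17 divides 102, and φ(102) = 32.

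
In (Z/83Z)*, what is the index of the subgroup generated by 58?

ord(58) | φ(83) = 83 − 1 = 82 = 2 · 41.
Divisors of 82: 1, 2, 41, 82.
Check 58^d mod 83 for each divisor in increasing order:
58^1 ≡ 58
58^2 ≡ 44
58^41 ≡ 82
58^82 ≡ 1
Thus |⟨58⟩| = ord(58) = 82.
[(Z/83Z)^× : ⟨58⟩] = 82/82 = 1.

1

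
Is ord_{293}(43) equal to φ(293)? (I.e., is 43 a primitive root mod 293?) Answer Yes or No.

No

φ(293) = 293 − 1 = 292 = 2^2 · 73.
It suffices to check that the order of 43 is not a proper divisor of 292: compute 43^(292/q) for q ∈ {2, 73}.
43^146 ≡ 1 (mod 293)  [q = 2: ≡ 1 ✗]
43^4 ≡ 77 (mod 293)  [q = 73: ≢ 1 ✓]
The check at q = 2 fails, so 43 generates a proper subgroup.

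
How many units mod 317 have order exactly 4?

2

φ(317) = 317 − 1 = 316 = 2^2 · 79.
Since (Z/317Z)^× is cyclic of order 316, the number of elements of order d is φ(d) when d | 316 and 0 otherwise.
4 = 2^2 divides 316, and φ(4) = 2.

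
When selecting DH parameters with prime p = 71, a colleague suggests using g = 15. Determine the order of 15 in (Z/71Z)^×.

35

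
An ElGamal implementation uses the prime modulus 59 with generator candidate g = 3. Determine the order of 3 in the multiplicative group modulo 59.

Since 3 ∈ (Z/59Z)^×, its order divides φ(59) = 59 − 1 = 58 = 2 · 29.
Divisors of 58: 1, 2, 29, 58.
Compute 3^d (mod 59) for the divisors d until we hit 1:
3^1 ≡ 3 (mod 59)
3^2 ≡ 9 (mod 59)
3^29 ≡ 1 (mod 59) ✓
So ord_59(3) = 29.

29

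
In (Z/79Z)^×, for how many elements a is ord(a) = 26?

12

φ(79) = 79 − 1 = 78 = 2 · 3 · 13.
(Z/79Z)^× is cyclic (|G| = 78); a cyclic group of order m has exactly φ(d) elements of each order d | m, and none otherwise.
26 = 2 · 13 divides 78, and φ(26) = 12.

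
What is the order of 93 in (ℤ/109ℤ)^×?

Since 93 ∈ (Z/109Z)^×, its order divides φ(109) = 109 − 1 = 108 = 2^2 · 3^3.
Divisors of 108: 1, 2, 3, 4, 6, 9, 12, 18, 27, 36, 54, 108.
Check 93^d mod 109 for each divisor in increasing order:
93^1 ≡ 93 (mod 109)
93^2 ≡ 38 (mod 109)
93^3 ≡ 46 (mod 109)
93^4 ≡ 27 (mod 109)
93^6 ≡ 45 (mod 109)
93^9 ≡ 108 (mod 109)
93^12 ≡ 63 (mod 109)
93^18 ≡ 1 (mod 109) ✓
The smallest such exponent is 18, so the order of 93 is 18.

18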